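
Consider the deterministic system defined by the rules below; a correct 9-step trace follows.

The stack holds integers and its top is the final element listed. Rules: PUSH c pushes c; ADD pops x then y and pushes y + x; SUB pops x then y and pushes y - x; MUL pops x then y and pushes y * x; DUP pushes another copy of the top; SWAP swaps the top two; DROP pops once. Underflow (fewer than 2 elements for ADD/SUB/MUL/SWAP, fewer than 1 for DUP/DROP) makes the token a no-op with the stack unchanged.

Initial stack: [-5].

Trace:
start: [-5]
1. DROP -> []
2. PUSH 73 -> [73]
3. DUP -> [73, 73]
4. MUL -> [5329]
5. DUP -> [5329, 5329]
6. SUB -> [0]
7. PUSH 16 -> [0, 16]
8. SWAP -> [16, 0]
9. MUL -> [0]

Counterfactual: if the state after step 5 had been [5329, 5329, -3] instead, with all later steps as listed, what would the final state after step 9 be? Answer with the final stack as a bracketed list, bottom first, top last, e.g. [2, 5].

[5329, 85312]

state after step 5 := [5329, 5329, -3]
6. SUB -> [5329, 5332]
7. PUSH 16 -> [5329, 5332, 16]
8. SWAP -> [5329, 16, 5332]
9. MUL -> [5329, 85312]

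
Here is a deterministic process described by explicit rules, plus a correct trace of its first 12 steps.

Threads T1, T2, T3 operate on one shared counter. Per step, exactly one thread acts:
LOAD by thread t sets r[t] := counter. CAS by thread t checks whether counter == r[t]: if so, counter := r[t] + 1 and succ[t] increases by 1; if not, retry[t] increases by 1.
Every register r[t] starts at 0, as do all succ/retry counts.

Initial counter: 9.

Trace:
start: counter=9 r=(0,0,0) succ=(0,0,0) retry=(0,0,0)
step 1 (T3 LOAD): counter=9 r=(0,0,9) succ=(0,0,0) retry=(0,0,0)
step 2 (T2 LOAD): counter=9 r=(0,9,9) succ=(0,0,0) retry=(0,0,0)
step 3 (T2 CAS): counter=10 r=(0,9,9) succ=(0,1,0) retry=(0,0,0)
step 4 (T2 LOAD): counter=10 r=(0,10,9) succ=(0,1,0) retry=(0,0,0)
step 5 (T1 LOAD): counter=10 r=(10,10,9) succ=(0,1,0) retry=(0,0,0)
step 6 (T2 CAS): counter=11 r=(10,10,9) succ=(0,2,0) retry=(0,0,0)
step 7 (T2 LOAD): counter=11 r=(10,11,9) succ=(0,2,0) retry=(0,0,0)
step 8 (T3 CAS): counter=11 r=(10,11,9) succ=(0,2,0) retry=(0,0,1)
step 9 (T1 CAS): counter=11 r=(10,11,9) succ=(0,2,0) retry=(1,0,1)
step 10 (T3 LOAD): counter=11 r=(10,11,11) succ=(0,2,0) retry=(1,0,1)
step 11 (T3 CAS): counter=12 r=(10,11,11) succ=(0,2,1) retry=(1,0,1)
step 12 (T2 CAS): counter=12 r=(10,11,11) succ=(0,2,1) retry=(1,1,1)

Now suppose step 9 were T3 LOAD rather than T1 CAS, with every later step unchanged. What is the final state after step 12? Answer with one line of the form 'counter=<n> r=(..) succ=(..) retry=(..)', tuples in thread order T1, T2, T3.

(re-executing from step 9 with the substitution; state before step 9: counter=11 r=(10,11,9) succ=(0,2,0) retry=(0,0,1))
step 9 (T3 LOAD): counter=11 r=(10,11,11) succ=(0,2,0) retry=(0,0,1)
step 10 (T3 LOAD): counter=11 r=(10,11,11) succ=(0,2,0) retry=(0,0,1)
step 11 (T3 CAS): counter=12 r=(10,11,11) succ=(0,2,1) retry=(0,0,1)
step 12 (T2 CAS): counter=12 r=(10,11,11) succ=(0,2,1) retry=(0,1,1)

counter=12 r=(10,11,11) succ=(0,2,1) retry=(0,1,1)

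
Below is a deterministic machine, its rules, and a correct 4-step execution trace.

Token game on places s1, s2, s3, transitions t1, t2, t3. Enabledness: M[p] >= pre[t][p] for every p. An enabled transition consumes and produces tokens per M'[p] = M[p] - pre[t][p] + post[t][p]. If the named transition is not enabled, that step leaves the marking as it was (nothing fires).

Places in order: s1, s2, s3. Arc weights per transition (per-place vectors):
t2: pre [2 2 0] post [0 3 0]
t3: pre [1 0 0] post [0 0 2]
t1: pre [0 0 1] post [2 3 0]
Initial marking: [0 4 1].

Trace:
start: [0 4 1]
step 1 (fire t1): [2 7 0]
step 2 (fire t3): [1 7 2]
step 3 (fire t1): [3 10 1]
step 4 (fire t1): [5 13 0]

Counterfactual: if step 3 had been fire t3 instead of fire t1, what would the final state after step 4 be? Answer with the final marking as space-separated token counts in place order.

2 10 3

(re-executing from step 3 with the substitution; state before step 3: [1 7 2])
step 3 (fire t3): [0 7 4]
step 4 (fire t1): [2 10 3]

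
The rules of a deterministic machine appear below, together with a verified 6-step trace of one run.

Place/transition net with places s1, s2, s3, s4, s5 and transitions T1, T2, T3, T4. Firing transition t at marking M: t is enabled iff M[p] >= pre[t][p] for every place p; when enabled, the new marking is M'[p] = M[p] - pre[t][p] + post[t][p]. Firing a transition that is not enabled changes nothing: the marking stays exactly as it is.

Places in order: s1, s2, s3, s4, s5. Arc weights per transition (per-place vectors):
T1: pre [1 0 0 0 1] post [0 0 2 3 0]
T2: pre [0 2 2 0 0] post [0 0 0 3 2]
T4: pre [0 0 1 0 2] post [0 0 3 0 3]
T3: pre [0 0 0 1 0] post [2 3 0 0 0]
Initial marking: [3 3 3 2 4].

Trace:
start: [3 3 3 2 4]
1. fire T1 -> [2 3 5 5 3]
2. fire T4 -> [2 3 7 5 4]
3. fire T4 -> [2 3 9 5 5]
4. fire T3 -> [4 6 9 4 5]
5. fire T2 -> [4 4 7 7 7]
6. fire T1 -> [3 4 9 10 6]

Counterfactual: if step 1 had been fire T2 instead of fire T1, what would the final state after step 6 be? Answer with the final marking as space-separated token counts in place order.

4 2 5 10 9

(re-executing from step 1 with the substitution; state before step 1: [3 3 3 2 4])
1. fire T2 -> [3 1 1 5 6]
2. fire T4 -> [3 1 3 5 7]
3. fire T4 -> [3 1 5 5 8]
4. fire T3 -> [5 4 5 4 8]
5. fire T2 -> [5 2 3 7 10]
6. fire T1 -> [4 2 5 10 9]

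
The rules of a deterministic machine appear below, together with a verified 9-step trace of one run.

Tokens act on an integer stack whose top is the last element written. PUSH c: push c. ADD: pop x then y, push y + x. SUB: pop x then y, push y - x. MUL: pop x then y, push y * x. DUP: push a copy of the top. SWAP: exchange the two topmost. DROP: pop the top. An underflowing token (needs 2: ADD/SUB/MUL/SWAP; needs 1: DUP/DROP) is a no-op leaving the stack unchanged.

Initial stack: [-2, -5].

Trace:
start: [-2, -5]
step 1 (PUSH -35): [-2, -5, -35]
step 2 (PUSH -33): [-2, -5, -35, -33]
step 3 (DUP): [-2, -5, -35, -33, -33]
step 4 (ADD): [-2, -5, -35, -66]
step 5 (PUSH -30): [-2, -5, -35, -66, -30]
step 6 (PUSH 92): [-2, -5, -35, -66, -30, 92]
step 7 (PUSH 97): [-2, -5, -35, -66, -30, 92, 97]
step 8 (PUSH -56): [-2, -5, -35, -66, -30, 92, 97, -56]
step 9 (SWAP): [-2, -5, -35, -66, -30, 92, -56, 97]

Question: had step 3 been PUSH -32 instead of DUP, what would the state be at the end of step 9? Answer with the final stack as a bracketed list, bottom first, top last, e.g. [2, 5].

[-2, -5, -35, -65, -30, 92, -56, 97]

(re-executing from step 3 with the substitution; state before step 3: [-2, -5, -35, -33])
step 3 (PUSH -32): [-2, -5, -35, -33, -32]
step 4 (ADD): [-2, -5, -35, -65]
step 5 (PUSH -30): [-2, -5, -35, -65, -30]
step 6 (PUSH 92): [-2, -5, -35, -65, -30, 92]
step 7 (PUSH 97): [-2, -5, -35, -65, -30, 92, 97]
step 8 (PUSH -56): [-2, -5, -35, -65, -30, 92, 97, -56]
step 9 (SWAP): [-2, -5, -35, -65, -30, 92, -56, 97]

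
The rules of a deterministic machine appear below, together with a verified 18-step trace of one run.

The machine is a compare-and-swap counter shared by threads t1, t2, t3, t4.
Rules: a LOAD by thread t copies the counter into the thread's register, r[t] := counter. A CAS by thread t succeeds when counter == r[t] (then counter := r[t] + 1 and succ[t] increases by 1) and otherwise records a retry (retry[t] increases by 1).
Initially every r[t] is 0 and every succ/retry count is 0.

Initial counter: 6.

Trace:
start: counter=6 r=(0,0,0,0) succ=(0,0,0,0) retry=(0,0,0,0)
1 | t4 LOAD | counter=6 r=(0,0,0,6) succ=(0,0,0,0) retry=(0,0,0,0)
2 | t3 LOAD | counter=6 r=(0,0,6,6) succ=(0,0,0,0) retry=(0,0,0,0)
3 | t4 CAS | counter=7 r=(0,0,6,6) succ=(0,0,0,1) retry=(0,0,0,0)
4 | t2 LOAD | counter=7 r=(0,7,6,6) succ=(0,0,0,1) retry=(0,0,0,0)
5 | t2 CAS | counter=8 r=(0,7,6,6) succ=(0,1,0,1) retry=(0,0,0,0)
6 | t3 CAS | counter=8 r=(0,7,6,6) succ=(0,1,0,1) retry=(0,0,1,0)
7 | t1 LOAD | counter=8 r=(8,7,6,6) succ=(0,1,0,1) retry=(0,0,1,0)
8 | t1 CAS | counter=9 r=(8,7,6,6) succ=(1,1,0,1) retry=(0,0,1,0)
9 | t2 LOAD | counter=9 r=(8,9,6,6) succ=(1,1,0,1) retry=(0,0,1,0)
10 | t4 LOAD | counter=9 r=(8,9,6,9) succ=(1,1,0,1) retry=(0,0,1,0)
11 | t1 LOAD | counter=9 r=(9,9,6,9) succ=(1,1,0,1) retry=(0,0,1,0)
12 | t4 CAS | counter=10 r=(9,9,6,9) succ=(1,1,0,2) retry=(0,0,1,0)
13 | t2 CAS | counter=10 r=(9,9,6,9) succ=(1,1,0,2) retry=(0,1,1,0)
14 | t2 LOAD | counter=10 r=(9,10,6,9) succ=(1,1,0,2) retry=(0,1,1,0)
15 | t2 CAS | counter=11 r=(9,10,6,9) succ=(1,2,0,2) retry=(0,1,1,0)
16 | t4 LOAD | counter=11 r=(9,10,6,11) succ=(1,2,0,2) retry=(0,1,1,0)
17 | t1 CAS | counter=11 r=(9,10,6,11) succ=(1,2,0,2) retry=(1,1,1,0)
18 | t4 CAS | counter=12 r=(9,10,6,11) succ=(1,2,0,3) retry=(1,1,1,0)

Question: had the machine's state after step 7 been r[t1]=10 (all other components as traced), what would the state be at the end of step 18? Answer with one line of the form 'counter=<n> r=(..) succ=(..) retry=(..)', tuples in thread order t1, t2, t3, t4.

state after step 7 := counter=8 r=(10,7,6,6) succ=(0,1,0,1) retry=(0,0,1,0)
8 | t1 CAS | counter=8 r=(10,7,6,6) succ=(0,1,0,1) retry=(1,0,1,0)
9 | t2 LOAD | counter=8 r=(10,8,6,6) succ=(0,1,0,1) retry=(1,0,1,0)
10 | t4 LOAD | counter=8 r=(10,8,6,8) succ=(0,1,0,1) retry=(1,0,1,0)
11 | t1 LOAD | counter=8 r=(8,8,6,8) succ=(0,1,0,1) retry=(1,0,1,0)
12 | t4 CAS | counter=9 r=(8,8,6,8) succ=(0,1,0,2) retry=(1,0,1,0)
13 | t2 CAS | counter=9 r=(8,8,6,8) succ=(0,1,0,2) retry=(1,1,1,0)
14 | t2 LOAD | counter=9 r=(8,9,6,8) succ=(0,1,0,2) retry=(1,1,1,0)
15 | t2 CAS | counter=10 r=(8,9,6,8) succ=(0,2,0,2) retry=(1,1,1,0)
16 | t4 LOAD | counter=10 r=(8,9,6,10) succ=(0,2,0,2) retry=(1,1,1,0)
17 | t1 CAS | counter=10 r=(8,9,6,10) succ=(0,2,0,2) retry=(2,1,1,0)
18 | t4 CAS | counter=11 r=(8,9,6,10) succ=(0,2,0,3) retry=(2,1,1,0)

counter=11 r=(8,9,6,10) succ=(0,2,0,3) retry=(2,1,1,0)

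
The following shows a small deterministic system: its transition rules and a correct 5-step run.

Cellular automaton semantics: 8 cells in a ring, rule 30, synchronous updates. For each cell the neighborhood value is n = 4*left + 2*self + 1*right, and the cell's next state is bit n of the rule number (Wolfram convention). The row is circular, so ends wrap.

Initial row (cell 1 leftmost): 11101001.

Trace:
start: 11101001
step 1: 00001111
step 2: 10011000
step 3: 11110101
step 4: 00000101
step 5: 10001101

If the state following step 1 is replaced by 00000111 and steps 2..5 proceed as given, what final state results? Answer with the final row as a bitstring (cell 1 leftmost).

state after step 1 := 00000111
step 2: 10001100
step 3: 11011011
step 4: 00010010
step 5: 00111111

00111111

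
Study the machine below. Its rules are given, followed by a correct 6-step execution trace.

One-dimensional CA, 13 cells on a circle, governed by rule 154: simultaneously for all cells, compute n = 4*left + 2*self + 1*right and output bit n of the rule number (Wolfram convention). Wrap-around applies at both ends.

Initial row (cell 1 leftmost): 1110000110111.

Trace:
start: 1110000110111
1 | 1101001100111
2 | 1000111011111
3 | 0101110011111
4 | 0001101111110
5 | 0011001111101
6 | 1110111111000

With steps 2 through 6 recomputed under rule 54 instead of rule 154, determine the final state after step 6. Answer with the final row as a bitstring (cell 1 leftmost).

(re-executing steps 2..6 under rule 54; state before step 2: 1101001100111)
2 | 0011110011000
3 | 0100001100100
4 | 1110010011110
5 | 0001111100001
6 | 1010000010011

1010000010011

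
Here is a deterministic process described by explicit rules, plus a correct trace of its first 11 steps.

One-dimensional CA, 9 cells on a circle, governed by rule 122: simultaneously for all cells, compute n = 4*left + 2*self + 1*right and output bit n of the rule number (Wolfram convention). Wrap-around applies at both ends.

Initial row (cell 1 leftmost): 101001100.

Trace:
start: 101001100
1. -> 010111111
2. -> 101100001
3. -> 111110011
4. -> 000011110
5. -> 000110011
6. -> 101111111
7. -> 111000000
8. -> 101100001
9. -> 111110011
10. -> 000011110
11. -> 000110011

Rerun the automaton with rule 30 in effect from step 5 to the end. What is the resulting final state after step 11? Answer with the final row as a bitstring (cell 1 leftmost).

000101100

(re-executing steps 5..11 under rule 30; state before step 5: 000011110)
5. -> 000110001
6. -> 101101011
7. -> 001001010
8. -> 011111011
9. -> 010000010
10. -> 111000111
11. -> 000101100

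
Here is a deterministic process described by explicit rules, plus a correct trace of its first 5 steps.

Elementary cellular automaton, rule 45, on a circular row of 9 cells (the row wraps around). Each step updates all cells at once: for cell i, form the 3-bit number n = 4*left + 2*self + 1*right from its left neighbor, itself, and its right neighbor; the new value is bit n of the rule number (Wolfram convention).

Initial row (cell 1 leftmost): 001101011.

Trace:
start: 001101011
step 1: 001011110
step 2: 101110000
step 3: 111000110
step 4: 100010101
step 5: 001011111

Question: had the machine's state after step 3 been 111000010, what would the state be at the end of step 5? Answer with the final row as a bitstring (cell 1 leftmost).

001010110

state after step 3 := 111000010
step 4: 100011011
step 5: 001010110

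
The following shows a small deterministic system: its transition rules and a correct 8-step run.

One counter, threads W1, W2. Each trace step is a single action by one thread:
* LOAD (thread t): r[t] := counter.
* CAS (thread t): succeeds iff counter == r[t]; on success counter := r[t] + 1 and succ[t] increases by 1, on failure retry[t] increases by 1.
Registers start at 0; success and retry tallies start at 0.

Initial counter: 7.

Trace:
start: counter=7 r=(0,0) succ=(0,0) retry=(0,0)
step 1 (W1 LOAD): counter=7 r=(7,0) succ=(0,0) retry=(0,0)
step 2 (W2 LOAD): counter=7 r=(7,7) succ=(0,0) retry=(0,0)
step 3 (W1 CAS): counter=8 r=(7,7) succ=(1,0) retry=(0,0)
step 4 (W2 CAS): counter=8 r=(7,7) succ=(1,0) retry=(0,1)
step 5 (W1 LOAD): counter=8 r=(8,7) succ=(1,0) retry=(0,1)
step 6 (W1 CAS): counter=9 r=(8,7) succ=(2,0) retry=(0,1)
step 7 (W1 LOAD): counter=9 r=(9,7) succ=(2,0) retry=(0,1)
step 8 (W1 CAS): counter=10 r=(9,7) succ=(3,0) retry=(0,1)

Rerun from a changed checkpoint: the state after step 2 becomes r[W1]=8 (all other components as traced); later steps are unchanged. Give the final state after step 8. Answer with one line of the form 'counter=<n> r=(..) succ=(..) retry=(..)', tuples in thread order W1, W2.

counter=10 r=(9,7) succ=(2,1) retry=(1,0)

state after step 2 := counter=7 r=(8,7) succ=(0,0) retry=(0,0)
step 3 (W1 CAS): counter=7 r=(8,7) succ=(0,0) retry=(1,0)
step 4 (W2 CAS): counter=8 r=(8,7) succ=(0,1) retry=(1,0)
step 5 (W1 LOAD): counter=8 r=(8,7) succ=(0,1) retry=(1,0)
step 6 (W1 CAS): counter=9 r=(8,7) succ=(1,1) retry=(1,0)
step 7 (W1 LOAD): counter=9 r=(9,7) succ=(1,1) retry=(1,0)
step 8 (W1 CAS): counter=10 r=(9,7) succ=(2,1) retry=(1,0)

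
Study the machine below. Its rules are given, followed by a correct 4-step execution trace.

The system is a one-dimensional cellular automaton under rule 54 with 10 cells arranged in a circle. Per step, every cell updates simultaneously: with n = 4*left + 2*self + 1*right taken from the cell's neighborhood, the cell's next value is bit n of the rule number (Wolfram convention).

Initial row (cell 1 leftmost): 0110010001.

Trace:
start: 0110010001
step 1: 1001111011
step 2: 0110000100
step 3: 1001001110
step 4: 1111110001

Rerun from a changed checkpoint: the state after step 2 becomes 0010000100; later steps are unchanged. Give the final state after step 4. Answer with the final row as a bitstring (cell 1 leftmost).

1000110001

state after step 2 := 0010000100
step 3: 0111001110
step 4: 1000110001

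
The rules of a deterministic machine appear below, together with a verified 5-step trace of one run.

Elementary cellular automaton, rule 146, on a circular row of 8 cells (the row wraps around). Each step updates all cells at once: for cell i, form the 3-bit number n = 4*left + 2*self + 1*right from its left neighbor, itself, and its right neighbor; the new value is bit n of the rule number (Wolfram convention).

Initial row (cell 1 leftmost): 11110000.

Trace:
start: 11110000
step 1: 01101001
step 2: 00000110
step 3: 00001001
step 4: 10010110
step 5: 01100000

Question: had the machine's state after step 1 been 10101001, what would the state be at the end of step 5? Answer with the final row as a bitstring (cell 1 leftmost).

state after step 1 := 10101001
step 2: 00000110
step 3: 00001001
step 4: 10010110
step 5: 01100000

01100000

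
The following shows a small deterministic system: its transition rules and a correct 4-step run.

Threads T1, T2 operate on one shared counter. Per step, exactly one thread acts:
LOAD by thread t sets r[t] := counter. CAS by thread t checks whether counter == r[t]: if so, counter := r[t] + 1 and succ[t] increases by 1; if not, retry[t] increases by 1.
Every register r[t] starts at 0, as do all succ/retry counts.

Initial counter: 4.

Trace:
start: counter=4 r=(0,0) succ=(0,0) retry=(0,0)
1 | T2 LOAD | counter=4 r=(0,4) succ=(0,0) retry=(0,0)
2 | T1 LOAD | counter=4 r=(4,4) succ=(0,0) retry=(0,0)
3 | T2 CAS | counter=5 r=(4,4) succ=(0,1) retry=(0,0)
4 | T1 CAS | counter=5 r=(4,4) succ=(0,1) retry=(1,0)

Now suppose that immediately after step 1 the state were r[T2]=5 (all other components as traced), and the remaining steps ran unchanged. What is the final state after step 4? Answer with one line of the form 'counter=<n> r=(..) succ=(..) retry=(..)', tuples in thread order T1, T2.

state after step 1 := counter=4 r=(0,5) succ=(0,0) retry=(0,0)
2 | T1 LOAD | counter=4 r=(4,5) succ=(0,0) retry=(0,0)
3 | T2 CAS | counter=4 r=(4,5) succ=(0,0) retry=(0,1)
4 | T1 CAS | counter=5 r=(4,5) succ=(1,0) retry=(0,1)

counter=5 r=(4,5) succ=(1,0) retry=(0,1)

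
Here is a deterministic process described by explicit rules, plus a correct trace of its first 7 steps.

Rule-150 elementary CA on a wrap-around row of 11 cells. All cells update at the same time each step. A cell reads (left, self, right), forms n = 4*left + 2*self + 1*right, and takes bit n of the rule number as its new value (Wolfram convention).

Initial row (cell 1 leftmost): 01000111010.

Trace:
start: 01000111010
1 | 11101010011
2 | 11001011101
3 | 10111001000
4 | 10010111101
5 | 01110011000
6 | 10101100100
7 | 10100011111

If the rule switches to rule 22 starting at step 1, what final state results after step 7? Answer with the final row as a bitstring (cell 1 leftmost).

01111000010

(re-executing steps 1..7 under rule 22; state before step 1: 01000111010)
1 | 11101000011
2 | 00001100100
3 | 00010011110
4 | 00111100001
5 | 11000010011
6 | 00100111100
7 | 01111000010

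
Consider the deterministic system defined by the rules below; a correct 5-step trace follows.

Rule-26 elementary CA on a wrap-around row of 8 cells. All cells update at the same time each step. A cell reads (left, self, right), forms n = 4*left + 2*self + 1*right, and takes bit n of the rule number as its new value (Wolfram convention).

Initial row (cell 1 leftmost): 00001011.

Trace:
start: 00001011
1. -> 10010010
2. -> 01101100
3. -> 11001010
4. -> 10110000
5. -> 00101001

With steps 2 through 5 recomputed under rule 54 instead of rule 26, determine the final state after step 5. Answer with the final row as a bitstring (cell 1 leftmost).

(re-executing steps 2..5 under rule 54; state before step 2: 10010010)
2. -> 11111111
3. -> 00000000
4. -> 00000000
5. -> 00000000

00000000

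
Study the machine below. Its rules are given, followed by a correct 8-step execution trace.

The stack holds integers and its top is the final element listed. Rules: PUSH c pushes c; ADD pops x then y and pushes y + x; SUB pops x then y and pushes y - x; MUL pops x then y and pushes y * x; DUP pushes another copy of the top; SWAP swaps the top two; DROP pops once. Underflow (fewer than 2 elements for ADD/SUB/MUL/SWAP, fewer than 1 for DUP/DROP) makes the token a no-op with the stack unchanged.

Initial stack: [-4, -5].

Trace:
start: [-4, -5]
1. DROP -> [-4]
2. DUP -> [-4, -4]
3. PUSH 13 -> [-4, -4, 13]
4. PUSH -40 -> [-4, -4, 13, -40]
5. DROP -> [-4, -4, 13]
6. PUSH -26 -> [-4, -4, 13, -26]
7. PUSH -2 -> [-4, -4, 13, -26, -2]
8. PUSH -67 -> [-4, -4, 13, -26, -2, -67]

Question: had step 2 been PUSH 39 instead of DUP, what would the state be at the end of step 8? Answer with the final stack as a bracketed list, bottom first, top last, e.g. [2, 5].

[-4, 39, 13, -26, -2, -67]

(re-executing from step 2 with the substitution; state before step 2: [-4])
2. PUSH 39 -> [-4, 39]
3. PUSH 13 -> [-4, 39, 13]
4. PUSH -40 -> [-4, 39, 13, -40]
5. DROP -> [-4, 39, 13]
6. PUSH -26 -> [-4, 39, 13, -26]
7. PUSH -2 -> [-4, 39, 13, -26, -2]
8. PUSH -67 -> [-4, 39, 13, -26, -2, -67]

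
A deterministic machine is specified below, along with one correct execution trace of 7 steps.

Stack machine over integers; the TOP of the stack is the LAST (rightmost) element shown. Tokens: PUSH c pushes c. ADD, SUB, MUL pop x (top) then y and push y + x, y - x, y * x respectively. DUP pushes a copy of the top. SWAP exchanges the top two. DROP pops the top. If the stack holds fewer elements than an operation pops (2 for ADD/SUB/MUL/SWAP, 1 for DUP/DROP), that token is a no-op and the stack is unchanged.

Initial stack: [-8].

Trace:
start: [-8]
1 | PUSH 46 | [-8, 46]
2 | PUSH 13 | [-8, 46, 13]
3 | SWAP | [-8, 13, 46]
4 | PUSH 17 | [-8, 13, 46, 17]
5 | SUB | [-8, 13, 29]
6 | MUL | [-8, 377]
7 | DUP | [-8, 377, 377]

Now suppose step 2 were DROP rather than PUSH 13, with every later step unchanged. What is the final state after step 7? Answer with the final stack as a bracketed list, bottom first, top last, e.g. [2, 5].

(re-executing from step 2 with the substitution; state before step 2: [-8, 46])
2 | DROP | [-8]
3 | SWAP | [-8]
4 | PUSH 17 | [-8, 17]
5 | SUB | [-25]
6 | MUL | [-25]
7 | DUP | [-25, -25]

[-25, -25]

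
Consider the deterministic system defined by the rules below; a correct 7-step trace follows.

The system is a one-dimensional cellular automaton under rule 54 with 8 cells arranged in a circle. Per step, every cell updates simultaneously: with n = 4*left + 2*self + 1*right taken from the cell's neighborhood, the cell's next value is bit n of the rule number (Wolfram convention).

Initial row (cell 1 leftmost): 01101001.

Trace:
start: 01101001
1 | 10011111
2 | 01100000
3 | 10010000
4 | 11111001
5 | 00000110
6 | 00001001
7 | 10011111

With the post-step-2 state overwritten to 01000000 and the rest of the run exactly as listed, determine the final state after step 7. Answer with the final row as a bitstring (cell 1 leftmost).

state after step 2 := 01000000
3 | 11100000
4 | 00010001
5 | 10111011
6 | 01000100
7 | 11101110

11101110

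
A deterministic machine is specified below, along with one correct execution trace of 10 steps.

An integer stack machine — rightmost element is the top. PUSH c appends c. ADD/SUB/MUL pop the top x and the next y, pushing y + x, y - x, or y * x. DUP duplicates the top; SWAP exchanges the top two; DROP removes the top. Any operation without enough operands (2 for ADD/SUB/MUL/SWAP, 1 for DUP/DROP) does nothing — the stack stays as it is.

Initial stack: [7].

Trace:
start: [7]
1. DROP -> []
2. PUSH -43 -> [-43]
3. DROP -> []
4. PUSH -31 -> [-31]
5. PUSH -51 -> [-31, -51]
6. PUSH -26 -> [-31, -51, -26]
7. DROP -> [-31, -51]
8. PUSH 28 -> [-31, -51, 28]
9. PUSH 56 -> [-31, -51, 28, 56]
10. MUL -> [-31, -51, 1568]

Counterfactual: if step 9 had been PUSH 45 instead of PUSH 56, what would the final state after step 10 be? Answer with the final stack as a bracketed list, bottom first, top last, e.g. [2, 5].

(re-executing from step 9 with the substitution; state before step 9: [-31, -51, 28])
9. PUSH 45 -> [-31, -51, 28, 45]
10. MUL -> [-31, -51, 1260]

[-31, -51, 1260]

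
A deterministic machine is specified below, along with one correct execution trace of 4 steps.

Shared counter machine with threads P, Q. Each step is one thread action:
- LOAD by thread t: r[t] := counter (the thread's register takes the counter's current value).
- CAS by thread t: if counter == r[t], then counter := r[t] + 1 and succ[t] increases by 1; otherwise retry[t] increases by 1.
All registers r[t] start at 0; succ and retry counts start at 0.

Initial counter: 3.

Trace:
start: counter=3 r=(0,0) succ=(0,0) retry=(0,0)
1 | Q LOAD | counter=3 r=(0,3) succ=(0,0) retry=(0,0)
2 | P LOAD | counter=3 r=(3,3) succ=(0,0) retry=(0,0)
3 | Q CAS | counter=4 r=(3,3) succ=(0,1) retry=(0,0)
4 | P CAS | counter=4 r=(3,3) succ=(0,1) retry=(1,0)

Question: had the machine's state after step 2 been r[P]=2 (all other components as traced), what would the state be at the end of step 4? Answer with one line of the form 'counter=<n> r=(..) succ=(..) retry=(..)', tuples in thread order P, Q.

counter=4 r=(2,3) succ=(0,1) retry=(1,0)

state after step 2 := counter=3 r=(2,3) succ=(0,0) retry=(0,0)
3 | Q CAS | counter=4 r=(2,3) succ=(0,1) retry=(0,0)
4 | P CAS | counter=4 r=(2,3) succ=(0,1) retry=(1,0)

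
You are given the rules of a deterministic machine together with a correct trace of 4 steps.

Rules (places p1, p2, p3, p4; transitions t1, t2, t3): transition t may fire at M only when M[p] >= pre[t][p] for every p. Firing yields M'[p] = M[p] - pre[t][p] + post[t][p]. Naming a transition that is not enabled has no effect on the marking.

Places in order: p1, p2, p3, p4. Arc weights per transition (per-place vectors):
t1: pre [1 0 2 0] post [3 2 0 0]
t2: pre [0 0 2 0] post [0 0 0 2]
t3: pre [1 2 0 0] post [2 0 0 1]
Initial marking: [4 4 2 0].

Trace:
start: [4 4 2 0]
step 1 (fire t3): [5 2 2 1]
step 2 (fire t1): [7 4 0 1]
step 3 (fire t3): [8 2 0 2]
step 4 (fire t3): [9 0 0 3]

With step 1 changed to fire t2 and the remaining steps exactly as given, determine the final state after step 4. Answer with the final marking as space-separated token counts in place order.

6 0 0 4

(re-executing from step 1 with the substitution; state before step 1: [4 4 2 0])
step 1 (fire t2): [4 4 0 2]
step 2 (fire t1): [4 4 0 2]
step 3 (fire t3): [5 2 0 3]
step 4 (fire t3): [6 0 0 4]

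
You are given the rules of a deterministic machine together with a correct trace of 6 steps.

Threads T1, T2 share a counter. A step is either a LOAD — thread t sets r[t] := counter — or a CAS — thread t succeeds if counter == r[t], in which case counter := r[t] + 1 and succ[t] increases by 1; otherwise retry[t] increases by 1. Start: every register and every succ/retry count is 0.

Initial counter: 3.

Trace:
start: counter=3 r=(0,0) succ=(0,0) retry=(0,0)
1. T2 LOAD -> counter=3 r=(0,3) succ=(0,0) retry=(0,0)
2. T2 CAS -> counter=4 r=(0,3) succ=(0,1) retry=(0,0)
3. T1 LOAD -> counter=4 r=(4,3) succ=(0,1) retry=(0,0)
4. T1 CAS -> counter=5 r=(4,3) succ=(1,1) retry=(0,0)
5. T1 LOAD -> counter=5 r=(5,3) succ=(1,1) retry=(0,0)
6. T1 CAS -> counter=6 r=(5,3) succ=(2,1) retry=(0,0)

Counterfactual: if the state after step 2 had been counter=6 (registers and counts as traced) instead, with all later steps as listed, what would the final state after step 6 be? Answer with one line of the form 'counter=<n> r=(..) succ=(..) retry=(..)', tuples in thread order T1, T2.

counter=8 r=(7,3) succ=(2,1) retry=(0,0)

state after step 2 := counter=6 r=(0,3) succ=(0,1) retry=(0,0)
3. T1 LOAD -> counter=6 r=(6,3) succ=(0,1) retry=(0,0)
4. T1 CAS -> counter=7 r=(6,3) succ=(1,1) retry=(0,0)
5. T1 LOAD -> counter=7 r=(7,3) succ=(1,1) retry=(0,0)
6. T1 CAS -> counter=8 r=(7,3) succ=(2,1) retry=(0,0)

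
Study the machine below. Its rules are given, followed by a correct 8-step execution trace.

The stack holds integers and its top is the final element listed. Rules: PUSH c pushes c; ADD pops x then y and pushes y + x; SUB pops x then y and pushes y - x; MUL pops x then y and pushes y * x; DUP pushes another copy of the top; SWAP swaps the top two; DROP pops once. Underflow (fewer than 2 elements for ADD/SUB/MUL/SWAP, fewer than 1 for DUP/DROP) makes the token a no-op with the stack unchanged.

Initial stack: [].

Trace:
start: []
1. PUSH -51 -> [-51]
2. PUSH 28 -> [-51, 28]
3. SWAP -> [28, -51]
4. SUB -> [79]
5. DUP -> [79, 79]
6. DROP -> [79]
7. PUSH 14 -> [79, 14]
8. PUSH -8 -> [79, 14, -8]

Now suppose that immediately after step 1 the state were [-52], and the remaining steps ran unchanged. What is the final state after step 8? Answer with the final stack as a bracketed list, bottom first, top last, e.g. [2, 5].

[80, 14, -8]

state after step 1 := [-52]
2. PUSH 28 -> [-52, 28]
3. SWAP -> [28, -52]
4. SUB -> [80]
5. DUP -> [80, 80]
6. DROP -> [80]
7. PUSH 14 -> [80, 14]
8. PUSH -8 -> [80, 14, -8]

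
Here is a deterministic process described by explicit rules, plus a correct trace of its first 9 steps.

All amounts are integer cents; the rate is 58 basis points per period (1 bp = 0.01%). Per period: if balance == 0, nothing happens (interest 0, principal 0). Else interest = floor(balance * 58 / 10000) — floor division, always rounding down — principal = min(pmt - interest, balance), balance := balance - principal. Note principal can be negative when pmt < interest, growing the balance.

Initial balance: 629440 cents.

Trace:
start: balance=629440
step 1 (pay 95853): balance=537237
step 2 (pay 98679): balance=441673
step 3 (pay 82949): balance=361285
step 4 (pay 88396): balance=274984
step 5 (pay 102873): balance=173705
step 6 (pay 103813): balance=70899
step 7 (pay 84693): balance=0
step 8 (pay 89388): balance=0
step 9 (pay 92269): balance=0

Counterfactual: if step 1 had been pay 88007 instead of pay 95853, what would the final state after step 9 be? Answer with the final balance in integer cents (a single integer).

0

(re-executing from step 1 with the substitution; state before step 1: balance=629440)
step 1 (pay 88007): balance=545083
step 2 (pay 98679): balance=449565
step 3 (pay 82949): balance=369223
step 4 (pay 88396): balance=282968
step 5 (pay 102873): balance=181736
step 6 (pay 103813): balance=78977
step 7 (pay 84693): balance=0
step 8 (pay 89388): balance=0
step 9 (pay 92269): balance=0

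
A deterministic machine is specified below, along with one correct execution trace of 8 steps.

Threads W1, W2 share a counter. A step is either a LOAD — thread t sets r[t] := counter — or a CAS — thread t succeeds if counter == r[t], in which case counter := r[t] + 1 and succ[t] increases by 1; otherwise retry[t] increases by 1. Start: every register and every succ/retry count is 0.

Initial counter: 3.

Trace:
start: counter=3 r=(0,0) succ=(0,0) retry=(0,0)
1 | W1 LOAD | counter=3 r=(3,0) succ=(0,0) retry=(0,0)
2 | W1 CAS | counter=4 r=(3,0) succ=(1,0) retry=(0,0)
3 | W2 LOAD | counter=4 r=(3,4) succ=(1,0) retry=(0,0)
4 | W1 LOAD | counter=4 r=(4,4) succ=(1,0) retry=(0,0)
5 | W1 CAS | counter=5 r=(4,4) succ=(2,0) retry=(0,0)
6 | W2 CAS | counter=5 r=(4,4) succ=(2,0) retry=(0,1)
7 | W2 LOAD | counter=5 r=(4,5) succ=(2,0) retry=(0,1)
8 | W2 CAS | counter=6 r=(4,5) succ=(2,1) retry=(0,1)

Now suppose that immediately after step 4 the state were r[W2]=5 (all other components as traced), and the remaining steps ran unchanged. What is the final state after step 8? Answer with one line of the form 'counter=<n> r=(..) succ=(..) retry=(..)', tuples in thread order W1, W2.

state after step 4 := counter=4 r=(4,5) succ=(1,0) retry=(0,0)
5 | W1 CAS | counter=5 r=(4,5) succ=(2,0) retry=(0,0)
6 | W2 CAS | counter=6 r=(4,5) succ=(2,1) retry=(0,0)
7 | W2 LOAD | counter=6 r=(4,6) succ=(2,1) retry=(0,0)
8 | W2 CAS | counter=7 r=(4,6) succ=(2,2) retry=(0,0)

counter=7 r=(4,6) succ=(2,2) retry=(0,0)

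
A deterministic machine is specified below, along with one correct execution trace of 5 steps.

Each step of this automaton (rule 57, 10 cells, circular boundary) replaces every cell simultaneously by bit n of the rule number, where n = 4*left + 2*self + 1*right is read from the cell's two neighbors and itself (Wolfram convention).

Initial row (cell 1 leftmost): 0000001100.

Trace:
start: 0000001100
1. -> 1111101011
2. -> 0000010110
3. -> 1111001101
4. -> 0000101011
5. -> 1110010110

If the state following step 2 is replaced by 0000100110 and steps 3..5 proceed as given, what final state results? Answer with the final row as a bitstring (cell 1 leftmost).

1100100110

state after step 2 := 0000100110
3. -> 1110010101
4. -> 0001001011
5. -> 1100100110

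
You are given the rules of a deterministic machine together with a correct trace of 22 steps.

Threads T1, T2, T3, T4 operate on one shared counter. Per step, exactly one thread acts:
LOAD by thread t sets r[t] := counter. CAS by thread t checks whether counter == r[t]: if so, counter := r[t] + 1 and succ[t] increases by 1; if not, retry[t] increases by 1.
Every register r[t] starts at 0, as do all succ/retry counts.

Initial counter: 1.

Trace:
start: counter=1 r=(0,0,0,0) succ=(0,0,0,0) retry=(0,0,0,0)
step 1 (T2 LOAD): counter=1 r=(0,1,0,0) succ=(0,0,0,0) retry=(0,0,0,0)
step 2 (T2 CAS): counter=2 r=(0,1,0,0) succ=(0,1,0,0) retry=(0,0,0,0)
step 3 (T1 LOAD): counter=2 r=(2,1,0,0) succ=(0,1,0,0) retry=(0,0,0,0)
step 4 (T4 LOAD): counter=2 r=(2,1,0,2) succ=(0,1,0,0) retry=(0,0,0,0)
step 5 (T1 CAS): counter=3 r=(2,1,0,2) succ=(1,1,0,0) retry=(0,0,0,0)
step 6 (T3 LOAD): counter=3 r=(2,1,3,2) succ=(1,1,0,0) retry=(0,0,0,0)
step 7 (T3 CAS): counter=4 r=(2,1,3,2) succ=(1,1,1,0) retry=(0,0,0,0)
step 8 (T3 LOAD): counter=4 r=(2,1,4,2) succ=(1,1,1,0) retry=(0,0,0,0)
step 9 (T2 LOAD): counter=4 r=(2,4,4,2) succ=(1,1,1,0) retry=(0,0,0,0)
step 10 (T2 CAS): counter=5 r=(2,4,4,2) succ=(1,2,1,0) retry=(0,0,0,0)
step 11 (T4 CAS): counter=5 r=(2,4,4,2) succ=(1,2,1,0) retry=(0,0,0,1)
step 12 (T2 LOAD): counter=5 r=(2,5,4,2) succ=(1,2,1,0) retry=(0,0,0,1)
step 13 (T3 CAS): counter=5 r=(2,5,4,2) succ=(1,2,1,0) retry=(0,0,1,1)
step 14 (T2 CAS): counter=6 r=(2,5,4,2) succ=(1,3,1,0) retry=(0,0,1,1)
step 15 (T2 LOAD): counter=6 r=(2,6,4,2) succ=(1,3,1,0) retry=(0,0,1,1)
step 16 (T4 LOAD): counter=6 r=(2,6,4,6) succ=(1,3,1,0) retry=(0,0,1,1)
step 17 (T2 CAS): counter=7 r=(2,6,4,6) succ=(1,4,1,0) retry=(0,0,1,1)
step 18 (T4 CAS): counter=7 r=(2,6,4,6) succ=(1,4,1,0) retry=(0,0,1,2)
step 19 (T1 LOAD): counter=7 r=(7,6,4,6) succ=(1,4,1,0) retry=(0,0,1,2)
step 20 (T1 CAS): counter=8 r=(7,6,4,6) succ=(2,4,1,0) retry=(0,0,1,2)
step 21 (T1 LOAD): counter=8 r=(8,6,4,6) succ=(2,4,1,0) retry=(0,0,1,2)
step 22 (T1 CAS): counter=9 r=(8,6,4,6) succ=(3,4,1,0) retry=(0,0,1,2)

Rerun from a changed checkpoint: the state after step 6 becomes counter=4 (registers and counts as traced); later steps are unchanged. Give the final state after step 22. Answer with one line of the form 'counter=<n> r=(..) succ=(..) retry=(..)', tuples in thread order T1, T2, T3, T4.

state after step 6 := counter=4 r=(2,1,3,2) succ=(1,1,0,0) retry=(0,0,0,0)
step 7 (T3 CAS): counter=4 r=(2,1,3,2) succ=(1,1,0,0) retry=(0,0,1,0)
step 8 (T3 LOAD): counter=4 r=(2,1,4,2) succ=(1,1,0,0) retry=(0,0,1,0)
step 9 (T2 LOAD): counter=4 r=(2,4,4,2) succ=(1,1,0,0) retry=(0,0,1,0)
step 10 (T2 CAS): counter=5 r=(2,4,4,2) succ=(1,2,0,0) retry=(0,0,1,0)
step 11 (T4 CAS): counter=5 r=(2,4,4,2) succ=(1,2,0,0) retry=(0,0,1,1)
step 12 (T2 LOAD): counter=5 r=(2,5,4,2) succ=(1,2,0,0) retry=(0,0,1,1)
step 13 (T3 CAS): counter=5 r=(2,5,4,2) succ=(1,2,0,0) retry=(0,0,2,1)
step 14 (T2 CAS): counter=6 r=(2,5,4,2) succ=(1,3,0,0) retry=(0,0,2,1)
step 15 (T2 LOAD): counter=6 r=(2,6,4,2) succ=(1,3,0,0) retry=(0,0,2,1)
step 16 (T4 LOAD): counter=6 r=(2,6,4,6) succ=(1,3,0,0) retry=(0,0,2,1)
step 17 (T2 CAS): counter=7 r=(2,6,4,6) succ=(1,4,0,0) retry=(0,0,2,1)
step 18 (T4 CAS): counter=7 r=(2,6,4,6) succ=(1,4,0,0) retry=(0,0,2,2)
step 19 (T1 LOAD): counter=7 r=(7,6,4,6) succ=(1,4,0,0) retry=(0,0,2,2)
step 20 (T1 CAS): counter=8 r=(7,6,4,6) succ=(2,4,0,0) retry=(0,0,2,2)
step 21 (T1 LOAD): counter=8 r=(8,6,4,6) succ=(2,4,0,0) retry=(0,0,2,2)
step 22 (T1 CAS): counter=9 r=(8,6,4,6) succ=(3,4,0,0) retry=(0,0,2,2)

counter=9 r=(8,6,4,6) succ=(3,4,0,0) retry=(0,0,2,2)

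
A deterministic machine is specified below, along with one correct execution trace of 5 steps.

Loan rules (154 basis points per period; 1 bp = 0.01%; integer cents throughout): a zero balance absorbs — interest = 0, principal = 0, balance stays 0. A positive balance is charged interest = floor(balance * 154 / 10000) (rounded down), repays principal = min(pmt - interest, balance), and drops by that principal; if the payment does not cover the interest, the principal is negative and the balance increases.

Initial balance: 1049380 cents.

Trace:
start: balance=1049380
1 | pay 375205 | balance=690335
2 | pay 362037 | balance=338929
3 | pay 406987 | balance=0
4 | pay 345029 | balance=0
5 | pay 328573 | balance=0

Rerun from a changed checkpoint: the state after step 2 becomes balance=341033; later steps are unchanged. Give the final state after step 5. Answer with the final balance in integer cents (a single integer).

state after step 2 := balance=341033
3 | pay 406987 | balance=0
4 | pay 345029 | balance=0
5 | pay 328573 | balance=0

0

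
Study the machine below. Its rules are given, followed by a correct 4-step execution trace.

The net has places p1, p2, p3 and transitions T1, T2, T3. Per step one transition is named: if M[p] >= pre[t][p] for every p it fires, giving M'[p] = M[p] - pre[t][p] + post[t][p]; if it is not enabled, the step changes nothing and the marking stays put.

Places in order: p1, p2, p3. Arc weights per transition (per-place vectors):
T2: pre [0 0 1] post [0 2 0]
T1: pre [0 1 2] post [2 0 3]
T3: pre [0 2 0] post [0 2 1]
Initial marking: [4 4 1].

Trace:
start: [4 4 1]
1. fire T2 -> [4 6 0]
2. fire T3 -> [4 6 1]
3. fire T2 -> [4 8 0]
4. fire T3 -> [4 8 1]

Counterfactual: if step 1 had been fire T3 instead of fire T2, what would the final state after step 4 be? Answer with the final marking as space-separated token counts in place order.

4 6 3

(re-executing from step 1 with the substitution; state before step 1: [4 4 1])
1. fire T3 -> [4 4 2]
2. fire T3 -> [4 4 3]
3. fire T2 -> [4 6 2]
4. fire T3 -> [4 6 3]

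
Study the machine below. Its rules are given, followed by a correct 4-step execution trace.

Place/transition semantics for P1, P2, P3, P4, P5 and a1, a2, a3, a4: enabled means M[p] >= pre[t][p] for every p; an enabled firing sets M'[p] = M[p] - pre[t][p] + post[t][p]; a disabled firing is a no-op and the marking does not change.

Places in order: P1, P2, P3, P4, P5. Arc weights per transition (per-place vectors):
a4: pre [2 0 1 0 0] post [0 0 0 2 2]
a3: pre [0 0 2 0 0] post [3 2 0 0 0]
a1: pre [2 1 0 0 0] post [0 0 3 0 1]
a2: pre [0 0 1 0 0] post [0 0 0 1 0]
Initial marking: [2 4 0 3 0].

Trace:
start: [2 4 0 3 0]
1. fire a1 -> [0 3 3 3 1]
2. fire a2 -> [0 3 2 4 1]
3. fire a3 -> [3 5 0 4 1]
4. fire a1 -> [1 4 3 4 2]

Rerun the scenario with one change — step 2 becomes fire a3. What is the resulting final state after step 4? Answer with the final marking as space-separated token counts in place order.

1 4 4 3 2

(re-executing from step 2 with the substitution; state before step 2: [0 3 3 3 1])
2. fire a3 -> [3 5 1 3 1]
3. fire a3 -> [3 5 1 3 1]
4. fire a1 -> [1 4 4 3 2]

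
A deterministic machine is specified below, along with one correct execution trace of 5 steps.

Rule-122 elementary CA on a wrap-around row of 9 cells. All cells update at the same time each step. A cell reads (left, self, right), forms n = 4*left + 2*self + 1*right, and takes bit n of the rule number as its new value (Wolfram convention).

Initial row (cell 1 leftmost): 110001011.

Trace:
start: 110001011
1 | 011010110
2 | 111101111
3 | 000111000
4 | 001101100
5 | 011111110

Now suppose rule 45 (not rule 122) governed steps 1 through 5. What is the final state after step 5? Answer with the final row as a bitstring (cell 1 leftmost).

(re-executing steps 1..5 under rule 45; state before step 1: 110001011)
1 | 000101110
2 | 110111000
3 | 101100010
4 | 111001011
5 | 000001110

000001110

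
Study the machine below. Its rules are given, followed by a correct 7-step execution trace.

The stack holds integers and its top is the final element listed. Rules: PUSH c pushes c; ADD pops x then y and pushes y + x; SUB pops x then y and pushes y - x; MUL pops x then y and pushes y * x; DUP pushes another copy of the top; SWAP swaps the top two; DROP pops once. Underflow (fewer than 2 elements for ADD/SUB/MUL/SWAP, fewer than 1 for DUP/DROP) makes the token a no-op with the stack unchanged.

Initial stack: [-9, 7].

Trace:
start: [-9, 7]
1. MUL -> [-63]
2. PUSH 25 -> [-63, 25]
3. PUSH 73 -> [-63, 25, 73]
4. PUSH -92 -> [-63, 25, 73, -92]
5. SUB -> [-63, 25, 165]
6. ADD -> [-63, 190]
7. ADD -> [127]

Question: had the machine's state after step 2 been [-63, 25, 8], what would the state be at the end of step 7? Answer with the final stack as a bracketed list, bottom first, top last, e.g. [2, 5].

state after step 2 := [-63, 25, 8]
3. PUSH 73 -> [-63, 25, 8, 73]
4. PUSH -92 -> [-63, 25, 8, 73, -92]
5. SUB -> [-63, 25, 8, 165]
6. ADD -> [-63, 25, 173]
7. ADD -> [-63, 198]

[-63, 198]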